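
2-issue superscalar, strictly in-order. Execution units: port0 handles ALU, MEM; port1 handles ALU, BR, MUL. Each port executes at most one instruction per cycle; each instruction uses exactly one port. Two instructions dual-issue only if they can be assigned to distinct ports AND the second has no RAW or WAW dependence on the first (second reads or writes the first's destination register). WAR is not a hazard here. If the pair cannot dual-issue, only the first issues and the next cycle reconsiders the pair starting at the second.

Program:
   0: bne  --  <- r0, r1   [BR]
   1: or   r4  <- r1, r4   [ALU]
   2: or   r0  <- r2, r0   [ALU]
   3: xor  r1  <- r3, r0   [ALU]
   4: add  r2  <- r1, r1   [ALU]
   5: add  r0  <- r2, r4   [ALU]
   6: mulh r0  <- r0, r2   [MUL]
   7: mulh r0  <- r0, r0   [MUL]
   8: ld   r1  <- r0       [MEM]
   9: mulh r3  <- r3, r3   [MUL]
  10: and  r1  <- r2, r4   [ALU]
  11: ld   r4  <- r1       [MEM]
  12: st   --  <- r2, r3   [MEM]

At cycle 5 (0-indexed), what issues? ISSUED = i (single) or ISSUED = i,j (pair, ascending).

ISSUED = 6

c0: i0&i1 bne or  2-wide
c1: i2 or  RAW r0
c2: i3 xor  RAW r1
c3: i4 add  RAW r2
c4: i5 add  RAW+WAW r0
c5: i6 mulh  no-port MUL/MUL
c6: i7 mulh  RAW r0
c7: i8&i9 ld mulh  2-wide
c8: i10 and  RAW r1
c9: i11 ld  no-port MEM/MEM
c10: i12 st  tail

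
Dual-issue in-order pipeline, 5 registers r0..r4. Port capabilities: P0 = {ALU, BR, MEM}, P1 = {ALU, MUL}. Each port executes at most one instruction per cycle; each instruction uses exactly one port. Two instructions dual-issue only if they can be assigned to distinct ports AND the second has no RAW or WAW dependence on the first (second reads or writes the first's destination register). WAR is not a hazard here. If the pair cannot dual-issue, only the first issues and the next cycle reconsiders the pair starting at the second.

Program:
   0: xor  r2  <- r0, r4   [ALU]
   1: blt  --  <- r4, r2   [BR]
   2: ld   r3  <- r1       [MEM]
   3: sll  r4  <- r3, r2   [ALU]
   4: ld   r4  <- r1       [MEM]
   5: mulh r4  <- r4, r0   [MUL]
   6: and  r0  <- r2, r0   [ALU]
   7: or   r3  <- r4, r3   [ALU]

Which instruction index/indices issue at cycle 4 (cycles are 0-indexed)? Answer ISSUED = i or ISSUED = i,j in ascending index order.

0. xor @i0  | RAW r2
1. blt @i1  | no-port BR/MEM
2. ld @i2  | RAW r3
3. sll @i3  | WAW r4
4. ld @i4  | RAW+WAW r4
5. mulh/and @i5&i6  | pair
6. or @i7  | tail

ISSUED = 4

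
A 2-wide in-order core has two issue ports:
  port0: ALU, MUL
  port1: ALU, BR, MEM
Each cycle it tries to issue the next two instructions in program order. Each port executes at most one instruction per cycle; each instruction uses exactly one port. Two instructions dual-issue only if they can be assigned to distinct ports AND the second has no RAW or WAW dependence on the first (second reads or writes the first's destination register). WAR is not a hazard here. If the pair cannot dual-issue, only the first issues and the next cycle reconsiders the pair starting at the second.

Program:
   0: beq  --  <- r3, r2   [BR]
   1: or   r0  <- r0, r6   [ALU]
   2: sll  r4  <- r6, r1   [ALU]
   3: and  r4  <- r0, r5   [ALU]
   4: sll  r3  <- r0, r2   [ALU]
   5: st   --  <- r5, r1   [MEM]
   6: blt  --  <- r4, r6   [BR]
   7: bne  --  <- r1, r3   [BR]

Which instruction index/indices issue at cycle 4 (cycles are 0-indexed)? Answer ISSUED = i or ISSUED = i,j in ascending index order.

c0: i0,i1 beq or  2-wide
c1: i2 sll  WAW r4
c2: i3,i4 and sll  2-wide
c3: i5 st  no-port MEM/BR
c4: i6 blt  no-port BR/BR
c5: i7 bne  tail

ISSUED = 6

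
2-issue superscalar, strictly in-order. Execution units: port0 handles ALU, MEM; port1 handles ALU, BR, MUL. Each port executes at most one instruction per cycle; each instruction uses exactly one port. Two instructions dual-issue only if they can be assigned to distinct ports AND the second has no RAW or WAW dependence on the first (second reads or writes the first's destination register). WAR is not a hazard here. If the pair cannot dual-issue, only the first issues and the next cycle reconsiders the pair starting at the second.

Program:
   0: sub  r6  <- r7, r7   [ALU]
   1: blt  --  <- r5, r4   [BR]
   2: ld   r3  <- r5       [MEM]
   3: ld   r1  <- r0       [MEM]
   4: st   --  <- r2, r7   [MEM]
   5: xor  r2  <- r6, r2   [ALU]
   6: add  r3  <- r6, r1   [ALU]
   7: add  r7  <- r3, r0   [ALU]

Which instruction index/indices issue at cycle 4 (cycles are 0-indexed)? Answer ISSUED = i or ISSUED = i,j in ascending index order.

c0: i0&i1 sub.ALU;blt.BR  pair
c1: i2 ld.MEM  no-port MEM/MEM
c2: i3 ld.MEM  no-port MEM/MEM
c3: i4&i5 st.MEM;xor.ALU  pair
c4: i6 add.ALU  RAW r3
c5: i7 add.ALU  tail

ISSUED = 6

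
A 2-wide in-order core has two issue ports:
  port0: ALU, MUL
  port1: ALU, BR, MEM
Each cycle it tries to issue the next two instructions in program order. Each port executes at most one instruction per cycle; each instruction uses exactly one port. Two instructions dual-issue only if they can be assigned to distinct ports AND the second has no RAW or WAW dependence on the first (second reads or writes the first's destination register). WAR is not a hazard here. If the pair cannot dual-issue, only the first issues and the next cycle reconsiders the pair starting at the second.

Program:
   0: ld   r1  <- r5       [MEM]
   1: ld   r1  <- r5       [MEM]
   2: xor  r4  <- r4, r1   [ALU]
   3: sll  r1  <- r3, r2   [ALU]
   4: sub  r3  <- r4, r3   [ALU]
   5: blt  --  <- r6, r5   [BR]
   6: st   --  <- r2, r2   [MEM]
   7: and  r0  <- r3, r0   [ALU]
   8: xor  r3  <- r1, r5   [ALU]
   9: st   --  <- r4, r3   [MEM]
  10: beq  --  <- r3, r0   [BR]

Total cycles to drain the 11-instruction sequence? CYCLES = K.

CYCLES = 8

0. ld.MEM @i0  | no-port MEM/MEM
1. ld.MEM @i1  | RAW r1
2. xor.ALU+sll.ALU @i2+i3  | 2-wide
3. sub.ALU+blt.BR @i4+i5  | 2-wide
4. st.MEM+and.ALU @i6+i7  | 2-wide
5. xor.ALU @i8  | RAW r3
6. st.MEM @i9  | no-port MEM/BR
7. beq.BR @i10  | tail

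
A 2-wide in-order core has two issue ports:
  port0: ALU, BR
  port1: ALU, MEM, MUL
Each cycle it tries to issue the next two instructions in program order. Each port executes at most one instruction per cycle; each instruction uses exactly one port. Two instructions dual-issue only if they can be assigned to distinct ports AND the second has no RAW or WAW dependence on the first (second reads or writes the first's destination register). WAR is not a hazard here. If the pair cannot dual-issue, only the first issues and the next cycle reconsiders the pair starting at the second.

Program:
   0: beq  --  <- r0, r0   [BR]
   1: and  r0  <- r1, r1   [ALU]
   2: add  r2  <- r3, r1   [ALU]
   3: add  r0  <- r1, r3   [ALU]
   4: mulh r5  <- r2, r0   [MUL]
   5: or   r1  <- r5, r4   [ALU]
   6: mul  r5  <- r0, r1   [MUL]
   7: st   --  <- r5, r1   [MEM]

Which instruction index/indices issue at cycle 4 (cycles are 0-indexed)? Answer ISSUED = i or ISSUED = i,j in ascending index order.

ISSUED = 6

0. beq.BR/and.ALU @i0,i1  | pair
1. add.ALU/add.ALU @i2,i3  | pair
2. mulh.MUL @i4  | RAW r5
3. or.ALU @i5  | RAW r1
4. mul.MUL @i6  | no-port MUL/MEM
5. st.MEM @i7  | tail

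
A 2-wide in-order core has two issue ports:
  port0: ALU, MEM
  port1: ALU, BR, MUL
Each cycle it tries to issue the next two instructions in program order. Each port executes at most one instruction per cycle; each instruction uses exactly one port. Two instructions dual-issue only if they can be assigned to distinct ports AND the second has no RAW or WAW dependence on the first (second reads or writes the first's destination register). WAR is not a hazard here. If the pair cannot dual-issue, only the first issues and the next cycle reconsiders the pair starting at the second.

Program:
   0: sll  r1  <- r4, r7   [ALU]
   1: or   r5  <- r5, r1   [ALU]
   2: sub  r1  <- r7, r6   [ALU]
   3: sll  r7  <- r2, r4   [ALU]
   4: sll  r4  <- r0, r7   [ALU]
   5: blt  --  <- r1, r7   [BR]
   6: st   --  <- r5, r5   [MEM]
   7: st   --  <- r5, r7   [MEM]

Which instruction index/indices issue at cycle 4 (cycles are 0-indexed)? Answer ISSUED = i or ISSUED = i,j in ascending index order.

ISSUED = 6

  cy0 -> i0 (sll.ALU) RAW r1
  cy1 -> i1/i2 (or.ALU sub.ALU) 2-wide
  cy2 -> i3 (sll.ALU) RAW r7
  cy3 -> i4/i5 (sll.ALU blt.BR) 2-wide
  cy4 -> i6 (st.MEM) no-port MEM/MEM
  cy5 -> i7 (st.MEM) tail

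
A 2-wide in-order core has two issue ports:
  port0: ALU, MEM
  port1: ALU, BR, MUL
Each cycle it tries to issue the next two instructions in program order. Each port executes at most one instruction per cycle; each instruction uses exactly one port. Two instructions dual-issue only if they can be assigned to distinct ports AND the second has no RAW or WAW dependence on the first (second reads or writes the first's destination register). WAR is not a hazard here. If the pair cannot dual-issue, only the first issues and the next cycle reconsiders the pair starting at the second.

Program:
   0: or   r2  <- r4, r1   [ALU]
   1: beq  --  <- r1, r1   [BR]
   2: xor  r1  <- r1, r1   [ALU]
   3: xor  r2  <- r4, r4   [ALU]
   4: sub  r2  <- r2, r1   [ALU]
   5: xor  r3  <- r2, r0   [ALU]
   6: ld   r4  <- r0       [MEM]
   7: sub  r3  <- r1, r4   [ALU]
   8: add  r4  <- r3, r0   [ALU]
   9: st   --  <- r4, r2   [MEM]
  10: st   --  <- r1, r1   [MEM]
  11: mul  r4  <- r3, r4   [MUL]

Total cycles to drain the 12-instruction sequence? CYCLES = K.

  cy0 -> i0/i1 (or beq) dual
  cy1 -> i2/i3 (xor xor) dual
  cy2 -> i4 (sub) RAW r2
  cy3 -> i5/i6 (xor ld) dual
  cy4 -> i7 (sub) RAW r3
  cy5 -> i8 (add) RAW r4
  cy6 -> i9 (st) no-port MEM/MEM
  cy7 -> i10/i11 (st mul) dual

CYCLES = 8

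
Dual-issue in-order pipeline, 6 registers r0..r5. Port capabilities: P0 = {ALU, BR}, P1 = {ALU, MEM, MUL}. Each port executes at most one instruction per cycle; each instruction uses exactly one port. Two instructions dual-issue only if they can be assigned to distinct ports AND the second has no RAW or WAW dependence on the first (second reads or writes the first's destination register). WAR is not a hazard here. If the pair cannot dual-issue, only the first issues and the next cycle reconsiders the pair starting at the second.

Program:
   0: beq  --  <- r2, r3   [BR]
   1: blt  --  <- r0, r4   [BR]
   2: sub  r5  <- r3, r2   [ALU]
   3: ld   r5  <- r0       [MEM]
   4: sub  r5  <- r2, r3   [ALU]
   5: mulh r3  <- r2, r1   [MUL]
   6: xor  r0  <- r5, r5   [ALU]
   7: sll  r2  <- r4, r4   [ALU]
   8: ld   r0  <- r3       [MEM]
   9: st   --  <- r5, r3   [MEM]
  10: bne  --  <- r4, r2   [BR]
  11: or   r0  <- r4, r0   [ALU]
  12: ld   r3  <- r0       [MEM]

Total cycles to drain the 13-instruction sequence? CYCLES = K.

0. beq.BR @i0  | no-port BR/BR
1. blt.BR/sub.ALU @i1/i2  | 2-wide
2. ld.MEM @i3  | WAW r5
3. sub.ALU/mulh.MUL @i4/i5  | 2-wide
4. xor.ALU/sll.ALU @i6/i7  | 2-wide
5. ld.MEM @i8  | no-port MEM/MEM
6. st.MEM/bne.BR @i9/i10  | 2-wide
7. or.ALU @i11  | RAW r0
8. ld.MEM @i12  | tail

CYCLES = 9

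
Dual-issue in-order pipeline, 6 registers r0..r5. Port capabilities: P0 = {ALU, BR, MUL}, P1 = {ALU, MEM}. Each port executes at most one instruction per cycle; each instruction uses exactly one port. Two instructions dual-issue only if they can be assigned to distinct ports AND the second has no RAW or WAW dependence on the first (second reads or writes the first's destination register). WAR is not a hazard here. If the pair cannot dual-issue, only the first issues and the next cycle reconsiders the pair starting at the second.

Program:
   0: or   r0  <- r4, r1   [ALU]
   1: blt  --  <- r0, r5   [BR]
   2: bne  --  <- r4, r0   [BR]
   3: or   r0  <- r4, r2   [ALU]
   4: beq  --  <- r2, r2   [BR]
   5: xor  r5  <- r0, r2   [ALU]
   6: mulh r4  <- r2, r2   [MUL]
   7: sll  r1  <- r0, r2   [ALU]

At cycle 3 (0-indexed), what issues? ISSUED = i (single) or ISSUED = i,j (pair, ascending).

ISSUED = 4,5

0. or @i0  | RAW r0
1. blt @i1  | no-port BR/BR
2. bne+or @i2&i3  | dual
3. beq+xor @i4&i5  | dual
4. mulh+sll @i6&i7  | dual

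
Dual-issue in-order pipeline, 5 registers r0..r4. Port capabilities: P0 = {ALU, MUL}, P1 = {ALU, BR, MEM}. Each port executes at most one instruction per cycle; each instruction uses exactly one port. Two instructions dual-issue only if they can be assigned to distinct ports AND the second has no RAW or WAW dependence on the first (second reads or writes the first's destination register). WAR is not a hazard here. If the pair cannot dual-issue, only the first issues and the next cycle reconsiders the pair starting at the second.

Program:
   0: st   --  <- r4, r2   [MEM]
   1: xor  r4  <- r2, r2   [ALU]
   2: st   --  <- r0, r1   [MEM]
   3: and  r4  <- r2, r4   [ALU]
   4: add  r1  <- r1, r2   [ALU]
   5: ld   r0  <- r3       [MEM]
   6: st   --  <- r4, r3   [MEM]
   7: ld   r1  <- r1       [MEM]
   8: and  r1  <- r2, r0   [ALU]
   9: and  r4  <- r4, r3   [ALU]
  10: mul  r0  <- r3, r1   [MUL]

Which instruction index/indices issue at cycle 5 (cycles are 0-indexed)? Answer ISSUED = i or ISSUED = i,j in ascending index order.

t=0 i0,i1:st+xor ; 2-wide
t=1 i2,i3:st+and ; 2-wide
t=2 i4,i5:add+ld ; 2-wide
t=3 i6:st ; no-port MEM/MEM
t=4 i7:ld ; WAW r1
t=5 i8,i9:and+and ; 2-wide
t=6 i10:mul ; tail

ISSUED = 8,9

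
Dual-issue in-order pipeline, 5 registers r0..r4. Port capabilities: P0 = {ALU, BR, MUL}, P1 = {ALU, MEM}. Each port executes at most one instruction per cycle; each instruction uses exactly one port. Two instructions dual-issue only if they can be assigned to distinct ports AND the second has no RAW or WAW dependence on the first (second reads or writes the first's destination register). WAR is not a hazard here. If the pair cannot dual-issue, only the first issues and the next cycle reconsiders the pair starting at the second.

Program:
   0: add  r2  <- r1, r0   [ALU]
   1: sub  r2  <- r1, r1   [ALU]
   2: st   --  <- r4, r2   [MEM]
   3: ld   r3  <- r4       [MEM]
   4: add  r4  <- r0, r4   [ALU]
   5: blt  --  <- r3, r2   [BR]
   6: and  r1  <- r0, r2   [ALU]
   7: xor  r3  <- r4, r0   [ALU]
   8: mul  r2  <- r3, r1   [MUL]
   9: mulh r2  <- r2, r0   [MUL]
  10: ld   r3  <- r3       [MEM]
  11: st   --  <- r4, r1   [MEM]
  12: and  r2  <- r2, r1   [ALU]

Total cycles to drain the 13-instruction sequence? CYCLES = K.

CYCLES = 9

  cy0 -> i0 (add.ALU) WAW r2
  cy1 -> i1 (sub.ALU) RAW r2
  cy2 -> i2 (st.MEM) no-port MEM/MEM
  cy3 -> i3+i4 (ld.MEM;add.ALU) pair
  cy4 -> i5+i6 (blt.BR;and.ALU) pair
  cy5 -> i7 (xor.ALU) RAW r3
  cy6 -> i8 (mul.MUL) no-port MUL/MUL
  cy7 -> i9+i10 (mulh.MUL;ld.MEM) pair
  cy8 -> i11+i12 (st.MEM;and.ALU) pair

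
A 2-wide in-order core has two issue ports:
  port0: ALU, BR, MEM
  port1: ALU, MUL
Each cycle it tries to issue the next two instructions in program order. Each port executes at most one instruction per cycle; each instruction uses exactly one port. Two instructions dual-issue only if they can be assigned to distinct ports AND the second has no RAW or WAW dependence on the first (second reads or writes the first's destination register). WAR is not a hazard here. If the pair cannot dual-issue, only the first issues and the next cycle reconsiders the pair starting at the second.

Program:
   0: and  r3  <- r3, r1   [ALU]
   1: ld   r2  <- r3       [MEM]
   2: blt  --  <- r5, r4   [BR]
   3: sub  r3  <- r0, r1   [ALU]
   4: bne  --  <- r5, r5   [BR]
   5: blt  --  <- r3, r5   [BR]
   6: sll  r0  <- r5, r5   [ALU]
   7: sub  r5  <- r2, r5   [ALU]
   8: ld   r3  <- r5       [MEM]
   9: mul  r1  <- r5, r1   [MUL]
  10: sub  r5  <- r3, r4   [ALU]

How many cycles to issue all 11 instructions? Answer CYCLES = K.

CYCLES = 8

c0: i0 and.ALU  RAW r3
c1: i1 ld.MEM  no-port MEM/BR
c2: i2/i3 blt.BR/sub.ALU  dual
c3: i4 bne.BR  no-port BR/BR
c4: i5/i6 blt.BR/sll.ALU  dual
c5: i7 sub.ALU  RAW r5
c6: i8/i9 ld.MEM/mul.MUL  dual
c7: i10 sub.ALU  tail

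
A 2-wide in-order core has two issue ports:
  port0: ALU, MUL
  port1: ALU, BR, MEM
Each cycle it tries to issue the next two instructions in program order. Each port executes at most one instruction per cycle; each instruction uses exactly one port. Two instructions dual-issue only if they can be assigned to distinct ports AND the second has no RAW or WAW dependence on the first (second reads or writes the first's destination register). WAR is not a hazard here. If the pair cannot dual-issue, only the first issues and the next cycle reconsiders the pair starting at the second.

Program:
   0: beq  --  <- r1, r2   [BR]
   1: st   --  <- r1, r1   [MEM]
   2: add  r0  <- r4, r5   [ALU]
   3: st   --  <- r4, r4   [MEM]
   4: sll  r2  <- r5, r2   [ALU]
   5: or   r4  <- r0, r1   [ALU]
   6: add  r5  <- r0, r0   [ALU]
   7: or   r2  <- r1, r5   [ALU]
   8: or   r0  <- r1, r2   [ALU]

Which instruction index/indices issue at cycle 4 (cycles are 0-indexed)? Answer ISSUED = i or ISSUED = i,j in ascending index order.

0. beq.BR @i0  | no-port BR/MEM
1. st.MEM/add.ALU @i1&i2  | pair
2. st.MEM/sll.ALU @i3&i4  | pair
3. or.ALU/add.ALU @i5&i6  | pair
4. or.ALU @i7  | RAW r2
5. or.ALU @i8  | tail

ISSUED = 7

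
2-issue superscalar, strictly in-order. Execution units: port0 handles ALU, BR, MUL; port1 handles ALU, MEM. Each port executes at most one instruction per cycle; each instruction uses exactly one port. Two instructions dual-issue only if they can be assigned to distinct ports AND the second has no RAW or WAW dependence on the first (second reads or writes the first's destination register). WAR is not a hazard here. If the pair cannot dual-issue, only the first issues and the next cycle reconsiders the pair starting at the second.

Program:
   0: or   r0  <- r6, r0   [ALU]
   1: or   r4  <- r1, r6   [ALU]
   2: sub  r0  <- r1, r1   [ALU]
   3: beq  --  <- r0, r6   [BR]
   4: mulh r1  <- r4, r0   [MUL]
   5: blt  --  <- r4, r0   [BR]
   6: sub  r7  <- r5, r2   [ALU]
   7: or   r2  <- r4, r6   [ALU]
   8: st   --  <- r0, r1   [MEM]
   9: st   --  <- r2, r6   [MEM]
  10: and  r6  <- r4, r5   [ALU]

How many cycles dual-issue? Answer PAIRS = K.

t=0 i0/i1:or.ALU+or.ALU ; pair
t=1 i2:sub.ALU ; RAW r0
t=2 i3:beq.BR ; no-port BR/MUL
t=3 i4:mulh.MUL ; no-port MUL/BR
t=4 i5/i6:blt.BR+sub.ALU ; pair
t=5 i7/i8:or.ALU+st.MEM ; pair
t=6 i9/i10:st.MEM+and.ALU ; pair

PAIRS = 4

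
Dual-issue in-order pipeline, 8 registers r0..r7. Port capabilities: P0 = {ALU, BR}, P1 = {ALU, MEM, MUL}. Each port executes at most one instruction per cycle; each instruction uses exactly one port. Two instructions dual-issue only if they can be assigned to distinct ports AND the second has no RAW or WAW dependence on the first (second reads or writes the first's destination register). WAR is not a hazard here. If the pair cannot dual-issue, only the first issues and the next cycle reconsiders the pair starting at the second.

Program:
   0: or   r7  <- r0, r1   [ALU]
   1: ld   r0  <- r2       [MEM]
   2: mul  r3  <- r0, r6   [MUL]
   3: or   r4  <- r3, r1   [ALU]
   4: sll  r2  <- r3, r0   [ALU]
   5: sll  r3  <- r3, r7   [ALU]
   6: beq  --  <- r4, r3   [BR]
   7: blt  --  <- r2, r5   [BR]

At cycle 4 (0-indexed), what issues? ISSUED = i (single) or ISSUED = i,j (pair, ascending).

t=0 i0/i1:or.ALU+ld.MEM ; dual
t=1 i2:mul.MUL ; RAW r3
t=2 i3/i4:or.ALU+sll.ALU ; dual
t=3 i5:sll.ALU ; RAW r3
t=4 i6:beq.BR ; no-port BR/BR
t=5 i7:blt.BR ; tail

ISSUED = 6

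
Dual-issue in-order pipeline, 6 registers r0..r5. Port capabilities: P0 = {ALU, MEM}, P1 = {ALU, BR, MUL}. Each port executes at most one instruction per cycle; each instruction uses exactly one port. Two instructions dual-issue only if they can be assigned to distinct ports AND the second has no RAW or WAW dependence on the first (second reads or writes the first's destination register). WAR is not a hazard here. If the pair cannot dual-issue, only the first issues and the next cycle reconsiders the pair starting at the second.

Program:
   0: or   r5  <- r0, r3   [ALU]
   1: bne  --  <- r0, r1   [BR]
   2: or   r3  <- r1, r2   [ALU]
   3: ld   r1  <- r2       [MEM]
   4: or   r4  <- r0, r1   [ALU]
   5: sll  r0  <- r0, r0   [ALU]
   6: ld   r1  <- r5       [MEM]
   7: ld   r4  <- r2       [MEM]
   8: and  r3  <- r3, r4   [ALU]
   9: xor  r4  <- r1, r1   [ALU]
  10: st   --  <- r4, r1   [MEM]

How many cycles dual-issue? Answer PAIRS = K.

PAIRS = 4

  cy0 -> i0+i1 (or.ALU;bne.BR) dual
  cy1 -> i2+i3 (or.ALU;ld.MEM) dual
  cy2 -> i4+i5 (or.ALU;sll.ALU) dual
  cy3 -> i6 (ld.MEM) no-port MEM/MEM
  cy4 -> i7 (ld.MEM) RAW r4
  cy5 -> i8+i9 (and.ALU;xor.ALU) dual
  cy6 -> i10 (st.MEM) tail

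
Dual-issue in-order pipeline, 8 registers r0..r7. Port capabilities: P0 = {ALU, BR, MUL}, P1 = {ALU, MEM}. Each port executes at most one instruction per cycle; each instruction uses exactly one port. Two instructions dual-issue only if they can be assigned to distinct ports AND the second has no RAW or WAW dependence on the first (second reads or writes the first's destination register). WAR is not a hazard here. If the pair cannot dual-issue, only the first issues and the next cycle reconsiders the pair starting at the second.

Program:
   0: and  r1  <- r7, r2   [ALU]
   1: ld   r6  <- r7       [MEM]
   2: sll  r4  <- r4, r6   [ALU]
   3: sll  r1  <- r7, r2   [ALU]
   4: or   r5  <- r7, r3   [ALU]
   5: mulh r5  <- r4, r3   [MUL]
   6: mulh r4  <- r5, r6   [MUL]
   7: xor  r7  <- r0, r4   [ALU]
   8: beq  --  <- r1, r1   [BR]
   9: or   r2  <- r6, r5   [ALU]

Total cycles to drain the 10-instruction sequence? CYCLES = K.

#0 head=0: and/ld i0/i1 pair
#1 head=2: sll/sll i2/i3 pair
#2 head=4: or i4 WAW r5
#3 head=5: mulh i5 no-port MUL/MUL
#4 head=6: mulh i6 RAW r4
#5 head=7: xor/beq i7/i8 pair
#6 head=9: or i9 tail

CYCLES = 7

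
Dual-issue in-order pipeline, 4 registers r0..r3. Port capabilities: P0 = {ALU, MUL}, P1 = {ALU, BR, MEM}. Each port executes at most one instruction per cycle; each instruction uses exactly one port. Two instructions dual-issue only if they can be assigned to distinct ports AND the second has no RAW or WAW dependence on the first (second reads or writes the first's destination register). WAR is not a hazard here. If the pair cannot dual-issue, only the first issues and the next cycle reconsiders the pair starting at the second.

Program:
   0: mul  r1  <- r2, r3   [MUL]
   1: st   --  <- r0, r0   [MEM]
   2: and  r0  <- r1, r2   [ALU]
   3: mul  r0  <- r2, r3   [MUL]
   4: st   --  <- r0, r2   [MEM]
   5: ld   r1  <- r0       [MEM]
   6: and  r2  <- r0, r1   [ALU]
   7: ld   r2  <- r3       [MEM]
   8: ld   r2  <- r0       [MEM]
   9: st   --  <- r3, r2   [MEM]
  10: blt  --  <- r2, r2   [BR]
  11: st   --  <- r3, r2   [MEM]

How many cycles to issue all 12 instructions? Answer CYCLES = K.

t=0 i0,i1:mul;st ; 2-wide
t=1 i2:and ; WAW r0
t=2 i3:mul ; RAW r0
t=3 i4:st ; no-port MEM/MEM
t=4 i5:ld ; RAW r1
t=5 i6:and ; WAW r2
t=6 i7:ld ; no-port MEM/MEM
t=7 i8:ld ; no-port MEM/MEM
t=8 i9:st ; no-port MEM/BR
t=9 i10:blt ; no-port BR/MEM
t=10 i11:st ; tail

CYCLES = 11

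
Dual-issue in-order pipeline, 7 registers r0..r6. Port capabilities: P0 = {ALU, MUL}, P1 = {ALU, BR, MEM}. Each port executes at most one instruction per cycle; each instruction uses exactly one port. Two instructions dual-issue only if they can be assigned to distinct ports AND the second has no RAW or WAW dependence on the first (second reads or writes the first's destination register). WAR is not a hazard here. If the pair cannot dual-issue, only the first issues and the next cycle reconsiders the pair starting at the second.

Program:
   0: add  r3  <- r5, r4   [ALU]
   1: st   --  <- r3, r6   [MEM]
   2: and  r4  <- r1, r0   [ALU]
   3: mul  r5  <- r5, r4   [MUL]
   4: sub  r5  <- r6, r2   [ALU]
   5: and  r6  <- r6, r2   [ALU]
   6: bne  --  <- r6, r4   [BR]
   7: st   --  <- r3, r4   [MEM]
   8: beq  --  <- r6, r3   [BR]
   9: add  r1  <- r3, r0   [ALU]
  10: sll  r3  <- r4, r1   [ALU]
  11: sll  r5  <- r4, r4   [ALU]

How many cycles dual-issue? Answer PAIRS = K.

  cy0 -> i0 (add.ALU) RAW r3
  cy1 -> i1+i2 (st.MEM and.ALU) dual
  cy2 -> i3 (mul.MUL) WAW r5
  cy3 -> i4+i5 (sub.ALU and.ALU) dual
  cy4 -> i6 (bne.BR) no-port BR/MEM
  cy5 -> i7 (st.MEM) no-port MEM/BR
  cy6 -> i8+i9 (beq.BR add.ALU) dual
  cy7 -> i10+i11 (sll.ALU sll.ALU) dual

PAIRS = 4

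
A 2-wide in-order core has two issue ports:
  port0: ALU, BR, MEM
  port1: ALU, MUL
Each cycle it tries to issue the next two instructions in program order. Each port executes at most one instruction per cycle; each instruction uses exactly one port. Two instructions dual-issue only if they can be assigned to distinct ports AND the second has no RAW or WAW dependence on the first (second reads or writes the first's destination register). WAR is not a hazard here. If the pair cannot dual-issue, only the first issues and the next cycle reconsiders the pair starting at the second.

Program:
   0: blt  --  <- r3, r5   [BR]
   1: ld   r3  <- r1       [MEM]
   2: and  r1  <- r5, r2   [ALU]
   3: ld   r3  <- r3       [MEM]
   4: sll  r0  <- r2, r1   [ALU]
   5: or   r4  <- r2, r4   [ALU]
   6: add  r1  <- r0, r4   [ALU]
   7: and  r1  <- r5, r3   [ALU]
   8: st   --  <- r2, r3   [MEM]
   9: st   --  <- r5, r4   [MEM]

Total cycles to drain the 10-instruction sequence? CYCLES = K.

  cy0 -> i0 (blt.BR) no-port BR/MEM
  cy1 -> i1/i2 (ld.MEM;and.ALU) dual
  cy2 -> i3/i4 (ld.MEM;sll.ALU) dual
  cy3 -> i5 (or.ALU) RAW r4
  cy4 -> i6 (add.ALU) WAW r1
  cy5 -> i7/i8 (and.ALU;st.MEM) dual
  cy6 -> i9 (st.MEM) tail

CYCLES = 7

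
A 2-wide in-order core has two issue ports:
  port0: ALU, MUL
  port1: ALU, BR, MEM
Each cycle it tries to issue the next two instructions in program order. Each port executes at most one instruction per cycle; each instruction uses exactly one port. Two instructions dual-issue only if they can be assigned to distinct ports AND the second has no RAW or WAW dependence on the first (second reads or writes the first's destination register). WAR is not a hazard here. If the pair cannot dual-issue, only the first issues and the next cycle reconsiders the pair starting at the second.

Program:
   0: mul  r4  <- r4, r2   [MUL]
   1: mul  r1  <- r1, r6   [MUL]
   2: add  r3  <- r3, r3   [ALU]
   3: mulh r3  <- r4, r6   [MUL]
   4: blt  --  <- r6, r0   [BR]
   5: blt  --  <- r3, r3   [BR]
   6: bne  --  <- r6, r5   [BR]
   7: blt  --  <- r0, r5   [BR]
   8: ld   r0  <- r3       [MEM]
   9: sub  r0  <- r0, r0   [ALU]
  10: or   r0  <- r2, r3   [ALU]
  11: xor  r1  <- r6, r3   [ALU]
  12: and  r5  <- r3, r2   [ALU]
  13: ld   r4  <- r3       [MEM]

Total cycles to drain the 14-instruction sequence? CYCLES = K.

0. mul @i0  | no-port MUL/MUL
1. mul/add @i1+i2  | 2-wide
2. mulh/blt @i3+i4  | 2-wide
3. blt @i5  | no-port BR/BR
4. bne @i6  | no-port BR/BR
5. blt @i7  | no-port BR/MEM
6. ld @i8  | RAW+WAW r0
7. sub @i9  | WAW r0
8. or/xor @i10+i11  | 2-wide
9. and/ld @i12+i13  | 2-wide

CYCLES = 10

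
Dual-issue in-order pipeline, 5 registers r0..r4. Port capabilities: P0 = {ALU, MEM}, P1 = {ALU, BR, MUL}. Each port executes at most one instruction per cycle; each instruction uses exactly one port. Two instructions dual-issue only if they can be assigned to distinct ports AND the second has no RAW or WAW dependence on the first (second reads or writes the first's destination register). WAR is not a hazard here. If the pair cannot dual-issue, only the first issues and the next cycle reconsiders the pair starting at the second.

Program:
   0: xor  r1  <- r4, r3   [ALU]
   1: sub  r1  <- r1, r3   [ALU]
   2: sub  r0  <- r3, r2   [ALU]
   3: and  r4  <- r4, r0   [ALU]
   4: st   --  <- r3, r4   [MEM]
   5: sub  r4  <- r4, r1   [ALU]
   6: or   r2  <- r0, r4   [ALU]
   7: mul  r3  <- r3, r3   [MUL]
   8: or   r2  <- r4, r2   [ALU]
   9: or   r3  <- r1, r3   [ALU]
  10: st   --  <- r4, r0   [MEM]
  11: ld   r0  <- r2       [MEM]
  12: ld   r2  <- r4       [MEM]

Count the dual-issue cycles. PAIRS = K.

PAIRS = 4

c0: i0 xor  RAW+WAW r1
c1: i1+i2 sub;sub  dual
c2: i3 and  RAW r4
c3: i4+i5 st;sub  dual
c4: i6+i7 or;mul  dual
c5: i8+i9 or;or  dual
c6: i10 st  no-port MEM/MEM
c7: i11 ld  no-port MEM/MEM
c8: i12 ld  tail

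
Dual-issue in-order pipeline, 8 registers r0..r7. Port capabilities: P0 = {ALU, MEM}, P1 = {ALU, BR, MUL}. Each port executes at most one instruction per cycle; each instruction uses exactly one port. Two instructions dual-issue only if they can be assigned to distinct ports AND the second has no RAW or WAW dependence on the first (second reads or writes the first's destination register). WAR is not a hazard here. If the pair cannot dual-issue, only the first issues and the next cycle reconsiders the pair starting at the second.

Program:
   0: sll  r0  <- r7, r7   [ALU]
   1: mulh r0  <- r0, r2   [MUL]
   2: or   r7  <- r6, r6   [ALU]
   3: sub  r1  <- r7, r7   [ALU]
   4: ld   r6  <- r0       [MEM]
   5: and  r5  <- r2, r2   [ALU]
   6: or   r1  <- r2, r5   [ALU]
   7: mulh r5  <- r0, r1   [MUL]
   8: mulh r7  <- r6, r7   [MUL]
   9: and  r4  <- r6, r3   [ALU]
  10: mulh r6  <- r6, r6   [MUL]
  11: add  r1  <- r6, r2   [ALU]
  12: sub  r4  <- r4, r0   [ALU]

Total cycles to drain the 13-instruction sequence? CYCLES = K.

CYCLES = 9

t=0 i0:sll.ALU ; RAW+WAW r0
t=1 i1+i2:mulh.MUL/or.ALU ; 2-wide
t=2 i3+i4:sub.ALU/ld.MEM ; 2-wide
t=3 i5:and.ALU ; RAW r5
t=4 i6:or.ALU ; RAW r1
t=5 i7:mulh.MUL ; no-port MUL/MUL
t=6 i8+i9:mulh.MUL/and.ALU ; 2-wide
t=7 i10:mulh.MUL ; RAW r6
t=8 i11+i12:add.ALU/sub.ALU ; 2-wide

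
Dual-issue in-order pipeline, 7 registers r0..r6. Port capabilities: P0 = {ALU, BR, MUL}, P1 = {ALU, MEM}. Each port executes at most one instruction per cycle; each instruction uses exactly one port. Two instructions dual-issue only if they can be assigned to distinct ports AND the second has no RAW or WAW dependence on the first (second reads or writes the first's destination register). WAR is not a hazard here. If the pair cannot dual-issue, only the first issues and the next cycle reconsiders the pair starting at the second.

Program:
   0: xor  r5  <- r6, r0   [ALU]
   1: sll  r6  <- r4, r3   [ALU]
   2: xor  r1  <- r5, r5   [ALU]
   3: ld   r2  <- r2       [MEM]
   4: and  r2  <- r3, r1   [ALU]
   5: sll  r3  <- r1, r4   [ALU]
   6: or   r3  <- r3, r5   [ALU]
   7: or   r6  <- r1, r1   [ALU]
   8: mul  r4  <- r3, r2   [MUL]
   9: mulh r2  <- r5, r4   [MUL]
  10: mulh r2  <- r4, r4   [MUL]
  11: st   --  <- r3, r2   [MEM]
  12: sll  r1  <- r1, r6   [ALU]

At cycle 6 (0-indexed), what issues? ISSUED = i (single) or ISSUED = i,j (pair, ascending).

[0] i0/i1  xor sll  -- pair
[1] i2/i3  xor ld  -- pair
[2] i4/i5  and sll  -- pair
[3] i6/i7  or or  -- pair
[4] i8  mul  -- no-port MUL/MUL
[5] i9  mulh  -- no-port MUL/MUL
[6] i10  mulh  -- RAW r2
[7] i11/i12  st sll  -- pair

ISSUED = 10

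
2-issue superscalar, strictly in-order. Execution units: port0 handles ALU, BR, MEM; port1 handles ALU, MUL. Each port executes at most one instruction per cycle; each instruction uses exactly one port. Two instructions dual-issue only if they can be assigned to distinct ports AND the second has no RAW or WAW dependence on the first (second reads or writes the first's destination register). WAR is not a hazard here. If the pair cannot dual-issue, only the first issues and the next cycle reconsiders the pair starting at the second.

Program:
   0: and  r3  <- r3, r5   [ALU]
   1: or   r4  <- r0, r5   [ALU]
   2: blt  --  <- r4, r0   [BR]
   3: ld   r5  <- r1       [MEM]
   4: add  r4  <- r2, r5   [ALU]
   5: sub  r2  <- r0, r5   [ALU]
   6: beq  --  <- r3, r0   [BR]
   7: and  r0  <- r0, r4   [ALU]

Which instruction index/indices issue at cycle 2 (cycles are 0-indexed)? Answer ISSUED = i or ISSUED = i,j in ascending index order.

  cy0 -> i0,i1 (and or) 2-wide
  cy1 -> i2 (blt) no-port BR/MEM
  cy2 -> i3 (ld) RAW r5
  cy3 -> i4,i5 (add sub) 2-wide
  cy4 -> i6,i7 (beq and) 2-wide

ISSUED = 3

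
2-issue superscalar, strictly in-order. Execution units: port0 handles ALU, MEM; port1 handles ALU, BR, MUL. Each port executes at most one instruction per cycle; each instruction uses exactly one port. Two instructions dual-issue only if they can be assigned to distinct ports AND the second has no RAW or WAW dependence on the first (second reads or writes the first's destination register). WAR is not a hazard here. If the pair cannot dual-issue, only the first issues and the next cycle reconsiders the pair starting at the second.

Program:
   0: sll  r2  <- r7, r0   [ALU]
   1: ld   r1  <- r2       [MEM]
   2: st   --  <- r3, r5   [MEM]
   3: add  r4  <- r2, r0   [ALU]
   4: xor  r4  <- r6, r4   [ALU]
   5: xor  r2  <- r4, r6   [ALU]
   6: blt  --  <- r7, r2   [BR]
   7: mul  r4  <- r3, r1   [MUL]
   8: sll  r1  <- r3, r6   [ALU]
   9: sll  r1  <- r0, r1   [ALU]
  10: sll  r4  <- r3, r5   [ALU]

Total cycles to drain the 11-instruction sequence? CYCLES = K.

CYCLES = 8

  cy0 -> i0 (sll) RAW r2
  cy1 -> i1 (ld) no-port MEM/MEM
  cy2 -> i2/i3 (st/add) dual
  cy3 -> i4 (xor) RAW r4
  cy4 -> i5 (xor) RAW r2
  cy5 -> i6 (blt) no-port BR/MUL
  cy6 -> i7/i8 (mul/sll) dual
  cy7 -> i9/i10 (sll/sll) dual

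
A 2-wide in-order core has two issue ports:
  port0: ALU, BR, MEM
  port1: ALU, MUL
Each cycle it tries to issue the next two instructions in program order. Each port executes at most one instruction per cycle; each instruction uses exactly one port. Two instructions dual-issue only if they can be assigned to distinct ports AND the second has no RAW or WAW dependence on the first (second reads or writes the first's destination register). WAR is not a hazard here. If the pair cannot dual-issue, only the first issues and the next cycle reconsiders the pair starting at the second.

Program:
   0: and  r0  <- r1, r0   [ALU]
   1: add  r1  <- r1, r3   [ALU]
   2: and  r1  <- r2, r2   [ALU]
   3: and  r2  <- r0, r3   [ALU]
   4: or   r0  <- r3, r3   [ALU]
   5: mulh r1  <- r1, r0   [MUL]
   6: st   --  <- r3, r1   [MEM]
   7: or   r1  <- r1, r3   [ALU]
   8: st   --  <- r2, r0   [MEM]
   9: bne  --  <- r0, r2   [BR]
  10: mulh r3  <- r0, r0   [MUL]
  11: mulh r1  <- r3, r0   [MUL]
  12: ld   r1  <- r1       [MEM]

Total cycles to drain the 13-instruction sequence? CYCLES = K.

  cy0 -> i0,i1 (and.ALU;add.ALU) pair
  cy1 -> i2,i3 (and.ALU;and.ALU) pair
  cy2 -> i4 (or.ALU) RAW r0
  cy3 -> i5 (mulh.MUL) RAW r1
  cy4 -> i6,i7 (st.MEM;or.ALU) pair
  cy5 -> i8 (st.MEM) no-port MEM/BR
  cy6 -> i9,i10 (bne.BR;mulh.MUL) pair
  cy7 -> i11 (mulh.MUL) RAW+WAW r1
  cy8 -> i12 (ld.MEM) tail

CYCLES = 9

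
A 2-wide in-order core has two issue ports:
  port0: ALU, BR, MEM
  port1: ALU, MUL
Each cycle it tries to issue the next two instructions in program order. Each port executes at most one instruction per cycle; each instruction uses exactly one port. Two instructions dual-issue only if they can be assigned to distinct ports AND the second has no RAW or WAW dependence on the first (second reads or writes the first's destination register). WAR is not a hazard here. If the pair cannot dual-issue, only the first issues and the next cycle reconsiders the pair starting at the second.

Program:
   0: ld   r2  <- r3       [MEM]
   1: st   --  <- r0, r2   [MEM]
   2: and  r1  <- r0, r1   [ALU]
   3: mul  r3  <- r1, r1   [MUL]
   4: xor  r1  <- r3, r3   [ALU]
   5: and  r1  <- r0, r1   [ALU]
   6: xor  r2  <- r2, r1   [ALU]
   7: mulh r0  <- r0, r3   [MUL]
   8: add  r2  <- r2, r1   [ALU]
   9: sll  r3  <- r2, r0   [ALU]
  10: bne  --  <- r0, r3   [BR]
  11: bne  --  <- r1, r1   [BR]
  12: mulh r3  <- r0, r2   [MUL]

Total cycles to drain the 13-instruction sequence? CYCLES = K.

t=0 i0:ld.MEM ; no-port MEM/MEM
t=1 i1&i2:st.MEM/and.ALU ; pair
t=2 i3:mul.MUL ; RAW r3
t=3 i4:xor.ALU ; RAW+WAW r1
t=4 i5:and.ALU ; RAW r1
t=5 i6&i7:xor.ALU/mulh.MUL ; pair
t=6 i8:add.ALU ; RAW r2
t=7 i9:sll.ALU ; RAW r3
t=8 i10:bne.BR ; no-port BR/BR
t=9 i11&i12:bne.BR/mulh.MUL ; pair

CYCLES = 10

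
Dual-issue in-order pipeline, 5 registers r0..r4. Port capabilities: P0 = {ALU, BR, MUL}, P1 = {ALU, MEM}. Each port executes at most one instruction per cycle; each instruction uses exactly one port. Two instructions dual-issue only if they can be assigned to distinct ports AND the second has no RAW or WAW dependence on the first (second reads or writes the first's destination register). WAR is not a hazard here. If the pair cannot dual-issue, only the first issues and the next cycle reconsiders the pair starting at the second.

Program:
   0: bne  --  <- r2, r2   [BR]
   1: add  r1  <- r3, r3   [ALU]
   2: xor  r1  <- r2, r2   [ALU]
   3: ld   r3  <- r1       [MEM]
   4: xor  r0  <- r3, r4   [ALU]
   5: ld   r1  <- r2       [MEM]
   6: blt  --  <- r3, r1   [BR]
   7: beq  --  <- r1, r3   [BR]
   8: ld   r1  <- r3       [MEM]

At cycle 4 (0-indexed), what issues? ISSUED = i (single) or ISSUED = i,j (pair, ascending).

ISSUED = 6

c0: i0/i1 bne.BR+add.ALU  pair
c1: i2 xor.ALU  RAW r1
c2: i3 ld.MEM  RAW r3
c3: i4/i5 xor.ALU+ld.MEM  pair
c4: i6 blt.BR  no-port BR/BR
c5: i7/i8 beq.BR+ld.MEM  pair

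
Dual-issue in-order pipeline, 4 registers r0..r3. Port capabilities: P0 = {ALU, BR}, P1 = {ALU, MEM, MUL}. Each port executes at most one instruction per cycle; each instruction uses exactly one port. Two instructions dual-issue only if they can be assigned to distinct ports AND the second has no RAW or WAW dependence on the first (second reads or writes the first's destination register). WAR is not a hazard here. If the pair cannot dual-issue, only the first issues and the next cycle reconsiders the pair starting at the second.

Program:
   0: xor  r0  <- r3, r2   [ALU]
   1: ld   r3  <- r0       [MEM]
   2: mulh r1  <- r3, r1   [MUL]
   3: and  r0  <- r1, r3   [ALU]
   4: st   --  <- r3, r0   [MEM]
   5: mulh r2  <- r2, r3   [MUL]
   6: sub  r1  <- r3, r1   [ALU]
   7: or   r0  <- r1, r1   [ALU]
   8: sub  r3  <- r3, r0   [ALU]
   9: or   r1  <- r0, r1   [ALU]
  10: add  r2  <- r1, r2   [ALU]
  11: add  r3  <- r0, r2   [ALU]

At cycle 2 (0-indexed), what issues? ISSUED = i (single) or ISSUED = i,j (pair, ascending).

ISSUED = 2

[0] i0  xor  -- RAW r0
[1] i1  ld  -- no-port MEM/MUL
[2] i2  mulh  -- RAW r1
[3] i3  and  -- RAW r0
[4] i4  st  -- no-port MEM/MUL
[5] i5+i6  mulh/sub  -- pair
[6] i7  or  -- RAW r0
[7] i8+i9  sub/or  -- pair
[8] i10  add  -- RAW r2
[9] i11  add  -- tail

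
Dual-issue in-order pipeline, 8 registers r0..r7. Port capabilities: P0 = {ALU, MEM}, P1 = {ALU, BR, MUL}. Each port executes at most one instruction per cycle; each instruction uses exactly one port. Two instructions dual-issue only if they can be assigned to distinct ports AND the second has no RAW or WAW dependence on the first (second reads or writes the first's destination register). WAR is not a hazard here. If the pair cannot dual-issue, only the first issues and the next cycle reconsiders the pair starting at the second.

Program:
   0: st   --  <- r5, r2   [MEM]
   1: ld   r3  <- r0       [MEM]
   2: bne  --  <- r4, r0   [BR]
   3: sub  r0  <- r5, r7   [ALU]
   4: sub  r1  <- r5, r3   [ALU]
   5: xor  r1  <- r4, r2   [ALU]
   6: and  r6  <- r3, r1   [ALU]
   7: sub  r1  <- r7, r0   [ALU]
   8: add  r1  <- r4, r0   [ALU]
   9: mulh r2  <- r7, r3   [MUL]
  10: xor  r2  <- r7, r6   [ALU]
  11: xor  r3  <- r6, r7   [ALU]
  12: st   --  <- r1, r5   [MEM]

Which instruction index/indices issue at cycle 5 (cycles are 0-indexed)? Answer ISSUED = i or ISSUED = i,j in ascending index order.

#0 head=0: st.MEM i0 no-port MEM/MEM
#1 head=1: ld.MEM bne.BR i1/i2 2-wide
#2 head=3: sub.ALU sub.ALU i3/i4 2-wide
#3 head=5: xor.ALU i5 RAW r1
#4 head=6: and.ALU sub.ALU i6/i7 2-wide
#5 head=8: add.ALU mulh.MUL i8/i9 2-wide
#6 head=10: xor.ALU xor.ALU i10/i11 2-wide
#7 head=12: st.MEM i12 tail

ISSUED = 8,9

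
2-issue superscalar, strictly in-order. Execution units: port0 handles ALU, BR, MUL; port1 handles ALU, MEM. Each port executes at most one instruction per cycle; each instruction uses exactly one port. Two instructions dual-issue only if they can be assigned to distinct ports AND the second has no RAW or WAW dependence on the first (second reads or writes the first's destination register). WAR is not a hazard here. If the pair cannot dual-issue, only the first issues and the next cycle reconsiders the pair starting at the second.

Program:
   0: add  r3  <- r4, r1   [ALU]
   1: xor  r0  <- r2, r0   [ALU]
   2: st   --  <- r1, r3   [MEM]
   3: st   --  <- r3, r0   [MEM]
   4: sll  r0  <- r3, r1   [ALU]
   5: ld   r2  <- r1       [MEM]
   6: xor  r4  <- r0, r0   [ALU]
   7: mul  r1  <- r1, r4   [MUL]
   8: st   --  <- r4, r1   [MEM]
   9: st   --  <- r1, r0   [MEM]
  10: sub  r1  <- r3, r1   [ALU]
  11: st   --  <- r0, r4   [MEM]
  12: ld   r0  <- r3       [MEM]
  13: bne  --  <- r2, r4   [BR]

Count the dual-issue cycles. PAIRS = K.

#0 head=0: add.ALU xor.ALU i0+i1 2-wide
#1 head=2: st.MEM i2 no-port MEM/MEM
#2 head=3: st.MEM sll.ALU i3+i4 2-wide
#3 head=5: ld.MEM xor.ALU i5+i6 2-wide
#4 head=7: mul.MUL i7 RAW r1
#5 head=8: st.MEM i8 no-port MEM/MEM
#6 head=9: st.MEM sub.ALU i9+i10 2-wide
#7 head=11: st.MEM i11 no-port MEM/MEM
#8 head=12: ld.MEM bne.BR i12+i13 2-wide

PAIRS = 5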